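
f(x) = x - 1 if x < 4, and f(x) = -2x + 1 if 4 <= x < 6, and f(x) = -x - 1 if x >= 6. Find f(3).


3 satisfies x < 4
f(3) = 2

2


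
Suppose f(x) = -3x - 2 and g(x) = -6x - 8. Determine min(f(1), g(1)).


f(1) = -5
g(1) = -14
min = -14

-14


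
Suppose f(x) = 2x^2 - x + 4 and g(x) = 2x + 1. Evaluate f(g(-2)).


g(-2) = -3
f(-3) = 2*(-3)^2 - 1*(-3) + 4 = 25

25


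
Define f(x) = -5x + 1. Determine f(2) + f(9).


f(2) = -9
f(9) = -44
Sum = -53

-53


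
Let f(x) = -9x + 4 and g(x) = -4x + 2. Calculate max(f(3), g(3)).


f(3) = -23
g(3) = -10
max = -10

-10


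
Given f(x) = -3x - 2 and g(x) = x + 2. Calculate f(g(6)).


g(6) = 8
f(8) = -26

-26


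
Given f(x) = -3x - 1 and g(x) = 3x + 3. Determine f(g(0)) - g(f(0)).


-10


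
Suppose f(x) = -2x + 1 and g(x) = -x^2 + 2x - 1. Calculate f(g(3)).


g(3) = -4
f(-4) = 9

9


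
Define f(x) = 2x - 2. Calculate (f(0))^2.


f(0) = -2
(-2)^2 = 4

4


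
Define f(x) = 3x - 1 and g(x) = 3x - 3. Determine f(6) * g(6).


f(6) = 17
g(6) = 15
Product = 255

255


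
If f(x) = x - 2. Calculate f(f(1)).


f(1) = -1
f(-1) = -3

-3


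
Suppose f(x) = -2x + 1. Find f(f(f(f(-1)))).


f(-1) = 3
f(3) = -5
f(-5) = 11
f(11) = -21

-21


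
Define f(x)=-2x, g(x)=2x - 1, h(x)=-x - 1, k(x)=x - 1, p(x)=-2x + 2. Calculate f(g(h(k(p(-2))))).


26


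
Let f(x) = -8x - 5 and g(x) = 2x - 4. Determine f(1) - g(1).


f(1) = -13
g(1) = -2
Difference = -11

-11


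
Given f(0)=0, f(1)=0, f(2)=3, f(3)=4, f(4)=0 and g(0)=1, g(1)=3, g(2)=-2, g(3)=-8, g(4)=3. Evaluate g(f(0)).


f(0) = 0
g(0) = 1

1


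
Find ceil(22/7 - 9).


22/7 = 3.1429
3.1429 - 9 = -5.8571
ceil(-5.8571) = -5

-5


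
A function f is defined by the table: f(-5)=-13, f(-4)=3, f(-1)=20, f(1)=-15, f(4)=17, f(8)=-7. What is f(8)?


Reading from the table at x = 8

-7


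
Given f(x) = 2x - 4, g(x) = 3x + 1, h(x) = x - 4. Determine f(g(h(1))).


h(1) = -3
g(-3) = -8
f(-8) = -20

-20


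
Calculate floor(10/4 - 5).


10/4 = 2.5
2.5 - 5 = -2.5
floor(-2.5) = -3

-3


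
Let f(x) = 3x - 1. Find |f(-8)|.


f(-8) = -25
|-25| = 25

25


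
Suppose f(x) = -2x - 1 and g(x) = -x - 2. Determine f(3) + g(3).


-12


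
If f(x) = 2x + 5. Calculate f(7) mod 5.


f(7) = 19
19 mod 5 = 4

4


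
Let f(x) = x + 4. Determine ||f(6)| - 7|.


f(6) = 10
|10| = 10
|10 - 7| = 3

3


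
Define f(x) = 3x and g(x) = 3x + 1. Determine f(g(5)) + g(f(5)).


f(g(5)) = 48
g(f(5)) = 46
Sum = 94

94


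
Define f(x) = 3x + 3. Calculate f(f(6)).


f(6) = 21
f(21) = 66

66


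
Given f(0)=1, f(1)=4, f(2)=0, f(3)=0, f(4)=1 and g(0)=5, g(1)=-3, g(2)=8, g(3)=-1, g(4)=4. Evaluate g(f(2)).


f(2) = 0
g(0) = 5

5


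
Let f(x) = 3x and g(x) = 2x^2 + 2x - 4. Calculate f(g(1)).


g(1) = 0
f(0) = 0

0


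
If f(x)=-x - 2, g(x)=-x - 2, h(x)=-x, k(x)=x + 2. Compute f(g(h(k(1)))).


k(1) = 3
h(3) = -3
g(-3) = 1
f(1) = -3

-3


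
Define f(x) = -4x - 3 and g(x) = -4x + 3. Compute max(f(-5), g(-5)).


f(-5) = 17
g(-5) = 23
max = 23

23


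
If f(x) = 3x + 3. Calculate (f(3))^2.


f(3) = 12
(12)^2 = 144

144


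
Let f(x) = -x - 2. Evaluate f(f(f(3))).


f(3) = -5
f(-5) = 3
f(3) = -5

-5


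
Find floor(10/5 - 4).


10/5 = 2
2 - 4 = -2
floor(-2) = -2

-2


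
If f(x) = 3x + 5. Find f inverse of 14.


Solve 3x + 5 = 14
x = (14 - 5) / 3 = 3

3


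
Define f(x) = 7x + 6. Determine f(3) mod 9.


0


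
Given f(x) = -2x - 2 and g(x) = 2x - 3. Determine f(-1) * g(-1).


0


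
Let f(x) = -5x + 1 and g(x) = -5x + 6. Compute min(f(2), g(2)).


f(2) = -9
g(2) = -4
min = -9

-9


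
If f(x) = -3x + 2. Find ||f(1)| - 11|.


f(1) = -1
|-1| = 1
|1 - 11| = 10

10


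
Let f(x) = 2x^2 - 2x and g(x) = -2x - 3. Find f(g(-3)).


g(-3) = 3
f(3) = 2*(3)^2 - 2*(3) = 12

12


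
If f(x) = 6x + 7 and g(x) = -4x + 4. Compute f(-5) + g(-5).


f(-5) = -23
g(-5) = 24
Sum = 1

1


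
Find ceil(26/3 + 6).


26/3 = 8.6667
8.6667 + 6 = 14.6667
ceil(14.6667) = 15

15


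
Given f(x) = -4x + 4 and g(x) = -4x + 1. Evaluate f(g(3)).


g(3) = -11
f(-11) = 48

48


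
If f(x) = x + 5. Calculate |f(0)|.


5


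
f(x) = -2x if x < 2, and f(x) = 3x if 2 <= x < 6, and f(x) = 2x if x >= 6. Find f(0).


0 satisfies x < 2
f(0) = 0

0


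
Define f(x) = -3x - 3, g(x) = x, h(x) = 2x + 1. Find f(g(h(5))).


h(5) = 11
g(11) = 11
f(11) = -36

-36


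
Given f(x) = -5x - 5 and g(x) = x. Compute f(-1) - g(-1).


1


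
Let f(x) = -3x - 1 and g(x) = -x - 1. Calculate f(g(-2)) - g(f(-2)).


f(g(-2)) = -4
g(f(-2)) = -6
Difference = 2

2


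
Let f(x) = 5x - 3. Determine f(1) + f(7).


f(1) = 2
f(7) = 32
Sum = 34

34


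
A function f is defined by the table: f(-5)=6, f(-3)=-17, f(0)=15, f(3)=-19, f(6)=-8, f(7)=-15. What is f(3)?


Reading from the table at x = 3

-19


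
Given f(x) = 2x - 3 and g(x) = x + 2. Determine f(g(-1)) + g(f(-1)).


f(g(-1)) = -1
g(f(-1)) = -3
Sum = -4

-4


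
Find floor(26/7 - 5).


26/7 = 3.7143
3.7143 - 5 = -1.2857
floor(-1.2857) = -2

-2


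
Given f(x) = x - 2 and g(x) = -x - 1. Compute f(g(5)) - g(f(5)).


f(g(5)) = -8
g(f(5)) = -4
Difference = -4

-4


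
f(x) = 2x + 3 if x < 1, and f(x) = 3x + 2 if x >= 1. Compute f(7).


23


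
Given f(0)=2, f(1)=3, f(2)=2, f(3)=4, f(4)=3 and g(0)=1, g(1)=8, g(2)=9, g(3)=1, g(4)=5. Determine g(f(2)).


f(2) = 2
g(2) = 9

9


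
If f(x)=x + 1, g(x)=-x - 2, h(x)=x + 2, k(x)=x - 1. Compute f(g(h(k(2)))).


k(2) = 1
h(1) = 3
g(3) = -5
f(-5) = -4

-4


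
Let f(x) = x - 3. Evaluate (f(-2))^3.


f(-2) = -5
(-5)^3 = -125

-125


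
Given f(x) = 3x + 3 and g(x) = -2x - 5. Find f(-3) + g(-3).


f(-3) = -6
g(-3) = 1
Sum = -5

-5


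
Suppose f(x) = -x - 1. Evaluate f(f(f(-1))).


f(-1) = 0
f(0) = -1
f(-1) = 0

0


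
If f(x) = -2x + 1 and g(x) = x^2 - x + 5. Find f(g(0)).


g(0) = 5
f(5) = -9

-9


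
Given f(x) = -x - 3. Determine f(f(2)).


2


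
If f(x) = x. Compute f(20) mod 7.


6


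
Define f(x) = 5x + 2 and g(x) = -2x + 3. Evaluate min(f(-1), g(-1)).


f(-1) = -3
g(-1) = 5
min = -3

-3


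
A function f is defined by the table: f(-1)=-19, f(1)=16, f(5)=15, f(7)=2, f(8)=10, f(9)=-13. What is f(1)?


Reading from the table at x = 1

16


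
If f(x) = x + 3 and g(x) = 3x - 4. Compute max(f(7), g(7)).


f(7) = 10
g(7) = 17
max = 17

17


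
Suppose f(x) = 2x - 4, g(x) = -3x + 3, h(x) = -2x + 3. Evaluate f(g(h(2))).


h(2) = -1
g(-1) = 6
f(6) = 8

8


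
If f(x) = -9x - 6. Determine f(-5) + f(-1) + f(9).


f(-5) = 39
f(-1) = 3
f(9) = -87
Sum = -45

-45


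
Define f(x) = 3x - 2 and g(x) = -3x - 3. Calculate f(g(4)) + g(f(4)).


f(g(4)) = -47
g(f(4)) = -33
Sum = -80

-80


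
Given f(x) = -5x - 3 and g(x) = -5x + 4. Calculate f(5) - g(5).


-7


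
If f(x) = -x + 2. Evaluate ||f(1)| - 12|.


f(1) = 1
|1| = 1
|1 - 12| = 11

11


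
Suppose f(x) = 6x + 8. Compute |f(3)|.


f(3) = 26
|26| = 26

26


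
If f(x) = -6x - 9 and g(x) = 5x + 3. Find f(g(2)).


g(2) = 13
f(13) = -87

-87


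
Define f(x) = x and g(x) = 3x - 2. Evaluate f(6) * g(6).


f(6) = 6
g(6) = 16
Product = 96

96


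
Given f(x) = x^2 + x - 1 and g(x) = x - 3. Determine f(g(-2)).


g(-2) = -5
f(-5) = 1*(-5)^2 + 1*(-5) - 1 = 19

19


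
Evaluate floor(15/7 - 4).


-2


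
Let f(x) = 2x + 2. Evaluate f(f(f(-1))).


f(-1) = 0
f(0) = 2
f(2) = 6

6


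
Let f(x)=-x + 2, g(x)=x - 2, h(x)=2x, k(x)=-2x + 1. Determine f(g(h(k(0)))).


k(0) = 1
h(1) = 2
g(2) = 0
f(0) = 2

2


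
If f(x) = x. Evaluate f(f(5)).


f(5) = 5
f(5) = 5

5


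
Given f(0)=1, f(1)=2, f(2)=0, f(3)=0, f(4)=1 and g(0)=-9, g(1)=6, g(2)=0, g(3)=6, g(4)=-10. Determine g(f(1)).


f(1) = 2
g(2) = 0

0


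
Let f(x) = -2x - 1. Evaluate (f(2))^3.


f(2) = -5
(-5)^3 = -125

-125


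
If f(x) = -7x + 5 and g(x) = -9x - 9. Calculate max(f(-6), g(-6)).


f(-6) = 47
g(-6) = 45
max = 47

47


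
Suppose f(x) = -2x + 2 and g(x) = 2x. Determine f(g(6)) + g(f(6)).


f(g(6)) = -22
g(f(6)) = -20
Sum = -42

-42


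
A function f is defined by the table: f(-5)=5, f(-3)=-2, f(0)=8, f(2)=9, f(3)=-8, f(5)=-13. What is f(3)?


Reading from the table at x = 3

-8


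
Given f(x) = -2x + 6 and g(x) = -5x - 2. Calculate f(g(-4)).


-30


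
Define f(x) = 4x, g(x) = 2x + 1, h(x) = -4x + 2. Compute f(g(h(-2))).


h(-2) = 10
g(10) = 21
f(21) = 84

84


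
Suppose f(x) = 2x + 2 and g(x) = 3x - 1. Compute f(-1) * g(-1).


f(-1) = 0
g(-1) = -4
Product = 0

0


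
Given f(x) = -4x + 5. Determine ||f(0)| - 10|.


5


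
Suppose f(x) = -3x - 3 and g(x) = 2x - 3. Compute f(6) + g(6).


f(6) = -21
g(6) = 9
Sum = -12

-12


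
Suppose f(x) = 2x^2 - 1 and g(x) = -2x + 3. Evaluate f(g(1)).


1


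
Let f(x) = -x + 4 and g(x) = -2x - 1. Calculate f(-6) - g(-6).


-1


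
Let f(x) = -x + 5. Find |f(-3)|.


f(-3) = 8
|8| = 8

8


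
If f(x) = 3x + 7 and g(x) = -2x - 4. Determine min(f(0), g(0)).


f(0) = 7
g(0) = -4
min = -4

-4


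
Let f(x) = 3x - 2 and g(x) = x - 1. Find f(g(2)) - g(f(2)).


f(g(2)) = 1
g(f(2)) = 3
Difference = -2

-2


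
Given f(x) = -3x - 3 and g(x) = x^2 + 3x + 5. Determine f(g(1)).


g(1) = 9
f(9) = -30

-30


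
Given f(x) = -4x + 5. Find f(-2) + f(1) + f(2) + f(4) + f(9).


f(-2) = 13
f(1) = 1
f(2) = -3
f(4) = -11
f(9) = -31
Sum = -31

-31


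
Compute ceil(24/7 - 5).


24/7 = 3.4286
3.4286 - 5 = -1.5714
ceil(-1.5714) = -1

-1


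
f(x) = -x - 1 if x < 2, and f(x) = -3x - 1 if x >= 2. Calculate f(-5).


-5 satisfies x < 2
f(-5) = 4

4


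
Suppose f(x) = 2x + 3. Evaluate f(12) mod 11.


f(12) = 27
27 mod 11 = 5

5


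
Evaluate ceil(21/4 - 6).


0


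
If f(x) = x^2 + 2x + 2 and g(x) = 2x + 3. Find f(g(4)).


g(4) = 11
f(11) = 1*(11)^2 + 2*(11) + 2 = 145

145


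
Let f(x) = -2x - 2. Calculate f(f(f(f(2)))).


f(2) = -6
f(-6) = 10
f(10) = -22
f(-22) = 42

42


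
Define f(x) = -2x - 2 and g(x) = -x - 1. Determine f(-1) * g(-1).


0


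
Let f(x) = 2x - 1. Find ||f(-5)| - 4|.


f(-5) = -11
|-11| = 11
|11 - 4| = 7

7


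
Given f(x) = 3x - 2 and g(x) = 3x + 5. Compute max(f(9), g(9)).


f(9) = 25
g(9) = 32
max = 32

32


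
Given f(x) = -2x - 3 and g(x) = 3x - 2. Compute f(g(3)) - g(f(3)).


f(g(3)) = -17
g(f(3)) = -29
Difference = 12

12


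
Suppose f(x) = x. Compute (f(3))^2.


f(3) = 3
(3)^2 = 9

9


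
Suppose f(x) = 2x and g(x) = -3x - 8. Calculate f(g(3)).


g(3) = -17
f(-17) = -34

-34


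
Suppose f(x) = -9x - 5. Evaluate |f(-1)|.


f(-1) = 4
|4| = 4

4


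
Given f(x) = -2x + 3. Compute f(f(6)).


f(6) = -9
f(-9) = 21

21


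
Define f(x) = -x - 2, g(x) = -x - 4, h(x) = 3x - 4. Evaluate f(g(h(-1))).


h(-1) = -7
g(-7) = 3
f(3) = -5

-5


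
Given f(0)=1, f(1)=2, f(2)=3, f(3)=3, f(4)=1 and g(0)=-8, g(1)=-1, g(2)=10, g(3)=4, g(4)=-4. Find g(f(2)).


f(2) = 3
g(3) = 4

4


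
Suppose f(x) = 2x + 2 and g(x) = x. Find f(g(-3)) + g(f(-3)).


f(g(-3)) = -4
g(f(-3)) = -4
Sum = -8

-8


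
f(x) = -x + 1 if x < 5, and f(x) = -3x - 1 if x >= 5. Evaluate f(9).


9 satisfies x >= 5
f(9) = -28

-28


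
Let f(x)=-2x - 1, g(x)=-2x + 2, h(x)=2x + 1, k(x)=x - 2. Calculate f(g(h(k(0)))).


k(0) = -2
h(-2) = -3
g(-3) = 8
f(8) = -17

-17


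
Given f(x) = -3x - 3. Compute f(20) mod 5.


f(20) = -63
-63 mod 5 = 2

2


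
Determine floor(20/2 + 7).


17


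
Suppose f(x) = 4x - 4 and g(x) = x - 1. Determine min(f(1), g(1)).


f(1) = 0
g(1) = 0
min = 0

0


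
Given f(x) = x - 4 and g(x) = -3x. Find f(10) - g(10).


36


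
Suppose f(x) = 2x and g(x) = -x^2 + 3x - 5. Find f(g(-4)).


g(-4) = -33
f(-33) = -66

-66


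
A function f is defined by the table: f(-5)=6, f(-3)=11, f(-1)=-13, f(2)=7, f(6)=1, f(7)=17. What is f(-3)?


Reading from the table at x = -3

11


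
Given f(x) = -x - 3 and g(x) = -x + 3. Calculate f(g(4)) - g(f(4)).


f(g(4)) = -2
g(f(4)) = 10
Difference = -12

-12


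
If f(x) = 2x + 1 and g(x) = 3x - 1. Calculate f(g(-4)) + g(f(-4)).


-47


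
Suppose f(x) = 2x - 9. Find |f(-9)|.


f(-9) = -27
|-27| = 27

27


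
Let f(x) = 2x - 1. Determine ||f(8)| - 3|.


12


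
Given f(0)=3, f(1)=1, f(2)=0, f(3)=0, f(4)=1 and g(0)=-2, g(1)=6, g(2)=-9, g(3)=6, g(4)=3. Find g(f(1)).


f(1) = 1
g(1) = 6

6


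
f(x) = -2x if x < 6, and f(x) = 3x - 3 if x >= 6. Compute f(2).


2 satisfies x < 6
f(2) = -4

-4


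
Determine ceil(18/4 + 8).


18/4 = 4.5
4.5 + 8 = 12.5
ceil(12.5) = 13

13


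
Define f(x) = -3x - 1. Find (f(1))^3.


f(1) = -4
(-4)^3 = -64

-64


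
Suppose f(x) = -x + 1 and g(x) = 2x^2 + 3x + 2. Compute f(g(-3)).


-10


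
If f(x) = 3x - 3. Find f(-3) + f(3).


-6


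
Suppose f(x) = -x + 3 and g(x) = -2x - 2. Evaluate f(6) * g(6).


f(6) = -3
g(6) = -14
Product = 42

42


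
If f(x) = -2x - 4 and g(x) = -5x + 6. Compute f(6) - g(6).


f(6) = -16
g(6) = -24
Difference = 8

8


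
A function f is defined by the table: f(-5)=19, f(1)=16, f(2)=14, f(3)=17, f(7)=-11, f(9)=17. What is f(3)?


Reading from the table at x = 3

17


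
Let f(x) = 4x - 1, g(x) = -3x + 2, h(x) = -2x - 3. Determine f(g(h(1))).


67


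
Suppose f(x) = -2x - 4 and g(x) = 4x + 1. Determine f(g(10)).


-86


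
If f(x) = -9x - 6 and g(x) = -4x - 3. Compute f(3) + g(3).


f(3) = -33
g(3) = -15
Sum = -48

-48


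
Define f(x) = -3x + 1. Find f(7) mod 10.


f(7) = -20
-20 mod 10 = 0

0


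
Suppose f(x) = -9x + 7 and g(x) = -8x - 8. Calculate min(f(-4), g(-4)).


24


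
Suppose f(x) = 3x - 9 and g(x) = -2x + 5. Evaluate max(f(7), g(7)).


12


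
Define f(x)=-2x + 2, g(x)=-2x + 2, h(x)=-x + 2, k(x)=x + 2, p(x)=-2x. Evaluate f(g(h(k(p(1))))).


p(1) = -2
k(-2) = 0
h(0) = 2
g(2) = -2
f(-2) = 6

6


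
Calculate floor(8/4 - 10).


8/4 = 2
2 - 10 = -8
floor(-8) = -8

-8


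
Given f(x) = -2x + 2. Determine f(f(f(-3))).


f(-3) = 8
f(8) = -14
f(-14) = 30

30


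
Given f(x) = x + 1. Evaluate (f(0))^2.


1


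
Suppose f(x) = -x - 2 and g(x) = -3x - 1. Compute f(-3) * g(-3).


8


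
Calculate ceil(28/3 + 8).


28/3 = 9.3333
9.3333 + 8 = 17.3333
ceil(17.3333) = 18

18


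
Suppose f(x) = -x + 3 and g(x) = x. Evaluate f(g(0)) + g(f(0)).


f(g(0)) = 3
g(f(0)) = 3
Sum = 6

6


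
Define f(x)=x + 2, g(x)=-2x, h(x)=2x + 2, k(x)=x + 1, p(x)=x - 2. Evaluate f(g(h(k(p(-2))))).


p(-2) = -4
k(-4) = -3
h(-3) = -4
g(-4) = 8
f(8) = 10

10


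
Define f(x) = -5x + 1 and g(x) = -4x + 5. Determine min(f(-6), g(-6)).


f(-6) = 31
g(-6) = 29
min = 29

29


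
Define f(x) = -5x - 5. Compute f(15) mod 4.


f(15) = -80
-80 mod 4 = 0

0


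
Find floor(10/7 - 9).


10/7 = 1.4286
1.4286 - 9 = -7.5714
floor(-7.5714) = -8

-8


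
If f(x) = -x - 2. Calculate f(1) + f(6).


f(1) = -3
f(6) = -8
Sum = -11

-11


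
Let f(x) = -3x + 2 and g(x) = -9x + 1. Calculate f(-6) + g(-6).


75


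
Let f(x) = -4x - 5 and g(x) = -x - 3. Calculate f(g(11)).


g(11) = -14
f(-14) = 51

51


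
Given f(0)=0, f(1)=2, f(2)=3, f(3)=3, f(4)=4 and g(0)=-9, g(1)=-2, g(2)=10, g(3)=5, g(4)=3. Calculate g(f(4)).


f(4) = 4
g(4) = 3

3


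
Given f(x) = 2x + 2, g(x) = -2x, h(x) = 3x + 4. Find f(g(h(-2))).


h(-2) = -2
g(-2) = 4
f(4) = 10

10


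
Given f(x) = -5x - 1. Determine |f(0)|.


f(0) = -1
|-1| = 1

1


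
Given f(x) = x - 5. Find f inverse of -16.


Solve x - 5 = -16
x = (-16 + 5) / 1 = -11

-11


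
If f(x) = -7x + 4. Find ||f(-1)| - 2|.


f(-1) = 11
|11| = 11
|11 - 2| = 9

9


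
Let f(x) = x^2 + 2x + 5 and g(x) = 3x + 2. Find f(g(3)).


g(3) = 11
f(11) = 1*(11)^2 + 2*(11) + 5 = 148

148


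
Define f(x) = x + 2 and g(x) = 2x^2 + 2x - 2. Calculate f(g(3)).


g(3) = 22
f(22) = 24

24


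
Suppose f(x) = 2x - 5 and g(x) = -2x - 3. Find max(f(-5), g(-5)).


f(-5) = -15
g(-5) = 7
max = 7

7


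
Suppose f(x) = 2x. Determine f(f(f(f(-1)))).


f(-1) = -2
f(-2) = -4
f(-4) = -8
f(-8) = -16

-16


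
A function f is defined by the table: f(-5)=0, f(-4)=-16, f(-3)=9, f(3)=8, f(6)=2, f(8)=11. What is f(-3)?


9


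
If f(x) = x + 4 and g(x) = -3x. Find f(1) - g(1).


8


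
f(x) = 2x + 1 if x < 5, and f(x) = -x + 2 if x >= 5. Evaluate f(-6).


-6 satisfies x < 5
f(-6) = -11

-11


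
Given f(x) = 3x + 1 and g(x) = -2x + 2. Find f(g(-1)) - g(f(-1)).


7


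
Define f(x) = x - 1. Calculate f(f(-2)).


f(-2) = -3
f(-3) = -4

-4


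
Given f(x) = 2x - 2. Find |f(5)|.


f(5) = 8
|8| = 8

8


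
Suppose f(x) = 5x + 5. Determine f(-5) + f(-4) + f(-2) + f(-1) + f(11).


f(-5) = -20
f(-4) = -15
f(-2) = -5
f(-1) = 0
f(11) = 60
Sum = 20

20


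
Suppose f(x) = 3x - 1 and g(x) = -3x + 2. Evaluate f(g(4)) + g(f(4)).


f(g(4)) = -31
g(f(4)) = -31
Sum = -62

-62


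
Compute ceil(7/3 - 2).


7/3 = 2.3333
2.3333 - 2 = 0.3333
ceil(0.3333) = 1

1


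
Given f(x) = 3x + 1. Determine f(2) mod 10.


7


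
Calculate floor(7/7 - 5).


-4


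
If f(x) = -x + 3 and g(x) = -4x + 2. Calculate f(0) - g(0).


f(0) = 3
g(0) = 2
Difference = 1

1


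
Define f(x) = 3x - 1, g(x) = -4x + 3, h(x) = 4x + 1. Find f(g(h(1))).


-52


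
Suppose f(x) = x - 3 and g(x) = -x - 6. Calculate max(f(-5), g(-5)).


f(-5) = -8
g(-5) = -1
max = -1

-1


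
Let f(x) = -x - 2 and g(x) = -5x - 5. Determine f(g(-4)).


g(-4) = 15
f(15) = -17

-17


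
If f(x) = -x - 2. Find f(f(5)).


f(5) = -7
f(-7) = 5

5


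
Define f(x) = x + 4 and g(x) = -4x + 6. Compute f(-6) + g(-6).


28


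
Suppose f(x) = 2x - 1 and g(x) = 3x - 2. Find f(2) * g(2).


12


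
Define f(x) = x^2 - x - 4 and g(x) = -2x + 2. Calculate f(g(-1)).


g(-1) = 4
f(4) = 1*(4)^2 - 1*(4) - 4 = 8

8


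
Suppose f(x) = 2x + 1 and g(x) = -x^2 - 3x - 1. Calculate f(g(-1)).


g(-1) = 1
f(1) = 3

3


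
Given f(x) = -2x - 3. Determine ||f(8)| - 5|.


14


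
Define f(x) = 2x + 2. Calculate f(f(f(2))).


30


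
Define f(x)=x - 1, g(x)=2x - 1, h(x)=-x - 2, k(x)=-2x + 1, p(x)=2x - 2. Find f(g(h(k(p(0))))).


p(0) = -2
k(-2) = 5
h(5) = -7
g(-7) = -15
f(-15) = -16

-16


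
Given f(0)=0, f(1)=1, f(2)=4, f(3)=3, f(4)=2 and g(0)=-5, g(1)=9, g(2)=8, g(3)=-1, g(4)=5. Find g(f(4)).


8


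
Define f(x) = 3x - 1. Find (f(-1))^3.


f(-1) = -4
(-4)^3 = -64

-64


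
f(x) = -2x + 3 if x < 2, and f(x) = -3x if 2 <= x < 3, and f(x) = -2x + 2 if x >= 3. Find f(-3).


-3 satisfies x < 2
f(-3) = 9

9


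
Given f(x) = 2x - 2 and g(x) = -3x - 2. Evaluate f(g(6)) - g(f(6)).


f(g(6)) = -42
g(f(6)) = -32
Difference = -10

-10


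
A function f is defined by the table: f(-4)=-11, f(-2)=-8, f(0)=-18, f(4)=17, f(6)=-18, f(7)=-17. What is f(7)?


-17


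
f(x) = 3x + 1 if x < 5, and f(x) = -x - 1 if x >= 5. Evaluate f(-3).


-3 satisfies x < 5
f(-3) = -8

-8


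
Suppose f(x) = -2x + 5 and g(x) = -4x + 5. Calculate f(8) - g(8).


f(8) = -11
g(8) = -27
Difference = 16

16


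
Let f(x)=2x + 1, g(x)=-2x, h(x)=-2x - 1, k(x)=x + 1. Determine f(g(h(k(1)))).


21


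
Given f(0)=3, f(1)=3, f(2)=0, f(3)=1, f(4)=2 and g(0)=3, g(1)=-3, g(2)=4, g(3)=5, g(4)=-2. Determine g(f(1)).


f(1) = 3
g(3) = 5

5


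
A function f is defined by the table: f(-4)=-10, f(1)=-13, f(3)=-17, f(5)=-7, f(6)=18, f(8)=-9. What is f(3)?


-17


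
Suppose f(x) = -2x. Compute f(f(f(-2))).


f(-2) = 4
f(4) = -8
f(-8) = 16

16


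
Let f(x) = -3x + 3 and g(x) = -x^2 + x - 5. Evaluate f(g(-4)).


g(-4) = -25
f(-25) = 78

78


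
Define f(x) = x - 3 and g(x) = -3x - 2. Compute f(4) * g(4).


-14


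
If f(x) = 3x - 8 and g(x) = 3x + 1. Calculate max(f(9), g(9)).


f(9) = 19
g(9) = 28
max = 28

28


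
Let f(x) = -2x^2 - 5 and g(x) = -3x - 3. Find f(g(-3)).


g(-3) = 6
f(6) = (-2)*(6)^2 - 5 = -77

-77


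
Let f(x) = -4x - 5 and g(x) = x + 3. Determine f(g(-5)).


g(-5) = -2
f(-2) = 3

3


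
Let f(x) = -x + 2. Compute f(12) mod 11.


f(12) = -10
-10 mod 11 = 1

1


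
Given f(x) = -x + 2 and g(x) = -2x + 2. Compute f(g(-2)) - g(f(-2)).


f(g(-2)) = -4
g(f(-2)) = -6
Difference = 2

2


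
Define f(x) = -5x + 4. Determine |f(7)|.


f(7) = -31
|-31| = 31

31


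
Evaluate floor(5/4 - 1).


5/4 = 1.25
1.25 - 1 = 0.25
floor(0.25) = 0

0


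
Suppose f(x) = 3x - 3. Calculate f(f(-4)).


f(-4) = -15
f(-15) = -48

-48


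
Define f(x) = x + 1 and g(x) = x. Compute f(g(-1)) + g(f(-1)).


f(g(-1)) = 0
g(f(-1)) = 0
Sum = 0

0


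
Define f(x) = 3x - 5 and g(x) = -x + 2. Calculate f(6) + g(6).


f(6) = 13
g(6) = -4
Sum = 9

9


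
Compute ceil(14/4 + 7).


14/4 = 3.5
3.5 + 7 = 10.5
ceil(10.5) = 11

11


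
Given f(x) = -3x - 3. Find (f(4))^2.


f(4) = -15
(-15)^2 = 225

225


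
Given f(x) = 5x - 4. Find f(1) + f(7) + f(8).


f(1) = 1
f(7) = 31
f(8) = 36
Sum = 68

68


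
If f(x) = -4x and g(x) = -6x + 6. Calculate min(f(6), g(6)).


-30


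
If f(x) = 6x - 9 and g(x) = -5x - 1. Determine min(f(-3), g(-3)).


f(-3) = -27
g(-3) = 14
min = -27

-27


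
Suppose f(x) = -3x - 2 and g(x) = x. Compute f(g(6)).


g(6) = 6
f(6) = -20

-20


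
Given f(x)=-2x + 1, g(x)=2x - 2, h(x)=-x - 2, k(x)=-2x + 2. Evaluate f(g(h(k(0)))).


k(0) = 2
h(2) = -4
g(-4) = -10
f(-10) = 21

21


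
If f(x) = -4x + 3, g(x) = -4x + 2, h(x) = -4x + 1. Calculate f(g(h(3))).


h(3) = -11
g(-11) = 46
f(46) = -181

-181


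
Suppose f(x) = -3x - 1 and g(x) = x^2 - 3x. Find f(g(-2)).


-31


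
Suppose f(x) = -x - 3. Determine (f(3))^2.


f(3) = -6
(-6)^2 = 36

36


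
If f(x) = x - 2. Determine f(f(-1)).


-5


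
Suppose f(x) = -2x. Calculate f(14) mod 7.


f(14) = -28
-28 mod 7 = 0

0


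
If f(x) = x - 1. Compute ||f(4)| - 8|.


f(4) = 3
|3| = 3
|3 - 8| = 5

5


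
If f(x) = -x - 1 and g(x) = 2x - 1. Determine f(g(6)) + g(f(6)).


f(g(6)) = -12
g(f(6)) = -15
Sum = -27

-27


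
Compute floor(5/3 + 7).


5/3 = 1.6667
1.6667 + 7 = 8.6667
floor(8.6667) = 8

8


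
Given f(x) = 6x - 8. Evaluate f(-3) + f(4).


f(-3) = -26
f(4) = 16
Sum = -10

-10


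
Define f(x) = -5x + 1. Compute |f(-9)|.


46


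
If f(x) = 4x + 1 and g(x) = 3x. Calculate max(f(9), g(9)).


f(9) = 37
g(9) = 27
max = 37

37


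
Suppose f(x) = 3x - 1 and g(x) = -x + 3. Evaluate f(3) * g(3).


f(3) = 8
g(3) = 0
Product = 0

0


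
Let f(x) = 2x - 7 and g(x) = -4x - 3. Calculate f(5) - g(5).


f(5) = 3
g(5) = -23
Difference = 26

26


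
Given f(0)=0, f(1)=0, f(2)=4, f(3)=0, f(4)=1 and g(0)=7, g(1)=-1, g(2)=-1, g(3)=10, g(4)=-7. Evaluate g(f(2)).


f(2) = 4
g(4) = -7

-7


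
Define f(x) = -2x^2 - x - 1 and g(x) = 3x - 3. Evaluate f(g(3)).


-79


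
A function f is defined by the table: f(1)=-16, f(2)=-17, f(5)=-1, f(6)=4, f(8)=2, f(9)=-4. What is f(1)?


-16


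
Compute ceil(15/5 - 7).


-4


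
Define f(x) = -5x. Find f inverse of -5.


Solve -5x = -5
x = (-5) / (-5) = 1

1


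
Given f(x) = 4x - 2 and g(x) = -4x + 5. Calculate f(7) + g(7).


f(7) = 26
g(7) = -23
Sum = 3

3


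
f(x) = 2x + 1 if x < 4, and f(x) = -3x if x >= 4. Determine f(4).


4 satisfies x >= 4
f(4) = -12

-12


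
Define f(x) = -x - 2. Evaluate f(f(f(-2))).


0


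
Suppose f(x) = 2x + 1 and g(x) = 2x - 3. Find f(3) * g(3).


f(3) = 7
g(3) = 3
Product = 21

21


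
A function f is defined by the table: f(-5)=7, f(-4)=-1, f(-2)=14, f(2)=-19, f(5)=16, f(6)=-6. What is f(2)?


Reading from the table at x = 2

-19


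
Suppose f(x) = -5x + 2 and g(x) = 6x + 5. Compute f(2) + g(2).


f(2) = -8
g(2) = 17
Sum = 9

9


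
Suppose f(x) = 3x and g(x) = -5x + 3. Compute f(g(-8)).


129


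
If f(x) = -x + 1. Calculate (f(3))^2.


f(3) = -2
(-2)^2 = 4

4


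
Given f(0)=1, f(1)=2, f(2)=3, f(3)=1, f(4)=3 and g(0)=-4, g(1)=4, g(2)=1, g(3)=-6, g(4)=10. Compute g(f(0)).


f(0) = 1
g(1) = 4

4


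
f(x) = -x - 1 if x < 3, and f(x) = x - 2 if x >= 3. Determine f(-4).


-4 satisfies x < 3
f(-4) = 3

3


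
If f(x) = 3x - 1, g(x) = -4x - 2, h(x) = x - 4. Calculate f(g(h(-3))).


h(-3) = -7
g(-7) = 26
f(26) = 77

77


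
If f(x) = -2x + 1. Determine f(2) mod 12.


9


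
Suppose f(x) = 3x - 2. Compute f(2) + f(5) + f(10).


f(2) = 4
f(5) = 13
f(10) = 28
Sum = 45

45


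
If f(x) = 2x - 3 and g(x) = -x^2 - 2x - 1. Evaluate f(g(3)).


g(3) = -16
f(-16) = -35

-35


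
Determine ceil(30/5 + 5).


30/5 = 6
6 + 5 = 11
ceil(11) = 11

11


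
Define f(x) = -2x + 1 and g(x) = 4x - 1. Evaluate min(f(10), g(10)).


f(10) = -19
g(10) = 39
min = -19

-19


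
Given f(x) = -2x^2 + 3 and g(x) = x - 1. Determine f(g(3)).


g(3) = 2
f(2) = (-2)*(2)^2 + 3 = -5

-5


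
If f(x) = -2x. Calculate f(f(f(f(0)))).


f(0) = 0
f(0) = 0
f(0) = 0
f(0) = 0

0


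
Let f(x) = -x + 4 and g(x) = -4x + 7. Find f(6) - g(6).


f(6) = -2
g(6) = -17
Difference = 15

15


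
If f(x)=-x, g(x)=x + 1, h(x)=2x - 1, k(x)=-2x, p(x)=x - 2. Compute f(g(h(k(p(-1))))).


p(-1) = -3
k(-3) = 6
h(6) = 11
g(11) = 12
f(12) = -12

-12


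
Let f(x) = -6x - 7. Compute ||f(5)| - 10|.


f(5) = -37
|-37| = 37
|37 - 10| = 27

27


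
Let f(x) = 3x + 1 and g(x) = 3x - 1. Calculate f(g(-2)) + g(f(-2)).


-36


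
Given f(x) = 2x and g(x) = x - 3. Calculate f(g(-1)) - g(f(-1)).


f(g(-1)) = -8
g(f(-1)) = -5
Difference = -3

-3


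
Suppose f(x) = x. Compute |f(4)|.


f(4) = 4
|4| = 4

4


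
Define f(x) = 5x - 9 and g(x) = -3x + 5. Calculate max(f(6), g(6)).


f(6) = 21
g(6) = -13
max = 21

21


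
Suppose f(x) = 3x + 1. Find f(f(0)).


4


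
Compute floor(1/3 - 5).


-5


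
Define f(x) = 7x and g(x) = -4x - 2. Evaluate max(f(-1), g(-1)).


f(-1) = -7
g(-1) = 2
max = 2

2


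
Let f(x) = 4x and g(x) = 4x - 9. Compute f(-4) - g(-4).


f(-4) = -16
g(-4) = -25
Difference = 9

9


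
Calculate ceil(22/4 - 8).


22/4 = 5.5
5.5 - 8 = -2.5
ceil(-2.5) = -2

-2


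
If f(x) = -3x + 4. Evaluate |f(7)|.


f(7) = -17
|-17| = 17

17


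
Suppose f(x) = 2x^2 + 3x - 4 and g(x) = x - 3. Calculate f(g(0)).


5


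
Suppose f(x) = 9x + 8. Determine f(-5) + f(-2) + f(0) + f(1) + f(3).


f(-5) = -37
f(-2) = -10
f(0) = 8
f(1) = 17
f(3) = 35
Sum = 13

13


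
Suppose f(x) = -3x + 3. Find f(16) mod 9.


f(16) = -45
-45 mod 9 = 0

0


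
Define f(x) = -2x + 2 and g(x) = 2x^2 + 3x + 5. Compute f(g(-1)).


g(-1) = 4
f(4) = -6

-6


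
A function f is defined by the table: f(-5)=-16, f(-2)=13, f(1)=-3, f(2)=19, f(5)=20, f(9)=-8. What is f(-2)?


Reading from the table at x = -2

13


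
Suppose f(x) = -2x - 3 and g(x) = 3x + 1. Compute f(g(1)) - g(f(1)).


f(g(1)) = -11
g(f(1)) = -14
Difference = 3

3


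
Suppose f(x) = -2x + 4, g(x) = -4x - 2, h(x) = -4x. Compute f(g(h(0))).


h(0) = 0
g(0) = -2
f(-2) = 8

8


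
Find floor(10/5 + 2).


4


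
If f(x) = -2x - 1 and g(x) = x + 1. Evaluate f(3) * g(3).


f(3) = -7
g(3) = 4
Product = -28

-28


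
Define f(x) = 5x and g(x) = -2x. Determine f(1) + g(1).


3


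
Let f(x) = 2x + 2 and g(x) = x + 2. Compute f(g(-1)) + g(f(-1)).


f(g(-1)) = 4
g(f(-1)) = 2
Sum = 6

6


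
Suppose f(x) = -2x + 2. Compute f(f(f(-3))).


30


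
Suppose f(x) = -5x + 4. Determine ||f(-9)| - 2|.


f(-9) = 49
|49| = 49
|49 - 2| = 47

47


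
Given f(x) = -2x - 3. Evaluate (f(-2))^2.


f(-2) = 1
(1)^2 = 1

1


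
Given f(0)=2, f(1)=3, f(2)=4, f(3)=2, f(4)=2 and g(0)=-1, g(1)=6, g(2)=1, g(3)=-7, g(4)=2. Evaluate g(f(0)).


f(0) = 2
g(2) = 1

1


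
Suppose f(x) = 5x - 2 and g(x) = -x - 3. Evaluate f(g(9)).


g(9) = -12
f(-12) = -62

-62


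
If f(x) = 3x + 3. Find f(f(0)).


f(0) = 3
f(3) = 12

12


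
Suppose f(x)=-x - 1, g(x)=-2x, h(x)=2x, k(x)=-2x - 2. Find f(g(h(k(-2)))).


7


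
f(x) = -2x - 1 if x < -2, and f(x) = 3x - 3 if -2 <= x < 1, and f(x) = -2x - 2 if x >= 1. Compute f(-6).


-6 satisfies x < -2
f(-6) = 11

11


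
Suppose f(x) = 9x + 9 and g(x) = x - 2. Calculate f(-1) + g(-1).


-3


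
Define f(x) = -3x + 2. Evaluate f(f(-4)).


f(-4) = 14
f(14) = -40

-40


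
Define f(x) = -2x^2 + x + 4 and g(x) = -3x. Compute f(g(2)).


g(2) = -6
f(-6) = (-2)*(-6)^2 + 1*(-6) + 4 = -74

-74


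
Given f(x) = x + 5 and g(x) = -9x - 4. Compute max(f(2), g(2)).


f(2) = 7
g(2) = -22
max = 7

7


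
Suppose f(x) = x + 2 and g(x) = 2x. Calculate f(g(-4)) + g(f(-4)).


f(g(-4)) = -6
g(f(-4)) = -4
Sum = -10

-10


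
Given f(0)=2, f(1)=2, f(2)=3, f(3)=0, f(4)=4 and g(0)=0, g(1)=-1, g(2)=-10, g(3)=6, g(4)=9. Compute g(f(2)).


f(2) = 3
g(3) = 6

6


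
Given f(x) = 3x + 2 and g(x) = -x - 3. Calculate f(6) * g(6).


f(6) = 20
g(6) = -9
Product = -180

-180


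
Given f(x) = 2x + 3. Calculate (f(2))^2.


49


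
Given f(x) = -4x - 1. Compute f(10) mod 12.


f(10) = -41
-41 mod 12 = 7

7


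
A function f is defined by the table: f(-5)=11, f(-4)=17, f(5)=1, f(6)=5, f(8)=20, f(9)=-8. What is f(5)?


Reading from the table at x = 5

1


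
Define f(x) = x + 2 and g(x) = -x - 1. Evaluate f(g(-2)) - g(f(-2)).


f(g(-2)) = 3
g(f(-2)) = -1
Difference = 4

4


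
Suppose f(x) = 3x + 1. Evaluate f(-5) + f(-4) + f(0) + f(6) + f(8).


f(-5) = -14
f(-4) = -11
f(0) = 1
f(6) = 19
f(8) = 25
Sum = 20

20


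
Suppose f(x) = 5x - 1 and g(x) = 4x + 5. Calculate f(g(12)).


g(12) = 53
f(53) = 264

264


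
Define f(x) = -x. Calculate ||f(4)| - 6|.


f(4) = -4
|-4| = 4
|4 - 6| = 2

2


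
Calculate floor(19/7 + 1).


19/7 = 2.7143
2.7143 + 1 = 3.7143
floor(3.7143) = 3

3


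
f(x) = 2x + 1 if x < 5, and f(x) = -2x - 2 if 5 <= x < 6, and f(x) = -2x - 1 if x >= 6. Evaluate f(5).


5 satisfies 5 <= x < 6
f(5) = -12

-12


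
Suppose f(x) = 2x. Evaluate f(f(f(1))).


f(1) = 2
f(2) = 4
f(4) = 8

8


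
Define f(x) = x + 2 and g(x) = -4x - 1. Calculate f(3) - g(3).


f(3) = 5
g(3) = -13
Difference = 18

18


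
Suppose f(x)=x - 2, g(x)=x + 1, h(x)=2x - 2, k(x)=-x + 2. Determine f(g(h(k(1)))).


k(1) = 1
h(1) = 0
g(0) = 1
f(1) = -1

-1


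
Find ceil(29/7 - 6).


-1


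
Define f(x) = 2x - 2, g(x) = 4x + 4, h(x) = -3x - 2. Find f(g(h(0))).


h(0) = -2
g(-2) = -4
f(-4) = -10

-10


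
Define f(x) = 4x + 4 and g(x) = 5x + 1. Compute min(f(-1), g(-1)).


f(-1) = 0
g(-1) = -4
min = -4

-4


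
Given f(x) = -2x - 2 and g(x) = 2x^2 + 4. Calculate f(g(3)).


g(3) = 22
f(22) = -46

-46


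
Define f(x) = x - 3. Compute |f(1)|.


2


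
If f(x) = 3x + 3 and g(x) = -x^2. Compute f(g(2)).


g(2) = -4
f(-4) = -9

-9


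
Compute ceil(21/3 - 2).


21/3 = 7
7 - 2 = 5
ceil(5) = 5

5


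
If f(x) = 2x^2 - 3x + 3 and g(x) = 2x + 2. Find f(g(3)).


g(3) = 8
f(8) = 2*(8)^2 - 3*(8) + 3 = 107

107


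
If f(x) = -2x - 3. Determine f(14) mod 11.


f(14) = -31
-31 mod 11 = 2

2


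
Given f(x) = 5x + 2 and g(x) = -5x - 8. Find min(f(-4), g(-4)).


-18


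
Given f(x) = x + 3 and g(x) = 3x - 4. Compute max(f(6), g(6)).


f(6) = 9
g(6) = 14
max = 14

14


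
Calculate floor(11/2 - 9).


11/2 = 5.5
5.5 - 9 = -3.5
floor(-3.5) = -4

-4


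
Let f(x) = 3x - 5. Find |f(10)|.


f(10) = 25
|25| = 25

25


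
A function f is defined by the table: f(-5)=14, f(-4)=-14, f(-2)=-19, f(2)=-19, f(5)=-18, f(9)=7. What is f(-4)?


Reading from the table at x = -4

-14


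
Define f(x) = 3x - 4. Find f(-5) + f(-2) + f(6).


f(-5) = -19
f(-2) = -10
f(6) = 14
Sum = -15

-15


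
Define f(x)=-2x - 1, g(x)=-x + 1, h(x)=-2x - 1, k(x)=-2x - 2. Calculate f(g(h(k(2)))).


19


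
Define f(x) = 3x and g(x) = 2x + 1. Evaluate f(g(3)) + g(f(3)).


f(g(3)) = 21
g(f(3)) = 19
Sum = 40

40


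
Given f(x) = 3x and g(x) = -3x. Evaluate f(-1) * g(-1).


-9


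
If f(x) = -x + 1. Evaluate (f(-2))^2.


f(-2) = 3
(3)^2 = 9

9


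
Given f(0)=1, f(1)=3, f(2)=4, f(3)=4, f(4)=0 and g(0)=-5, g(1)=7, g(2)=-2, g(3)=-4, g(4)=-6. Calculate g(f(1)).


f(1) = 3
g(3) = -4

-4


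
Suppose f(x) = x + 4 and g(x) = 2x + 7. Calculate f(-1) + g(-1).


f(-1) = 3
g(-1) = 5
Sum = 8

8


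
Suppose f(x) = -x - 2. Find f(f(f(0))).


f(0) = -2
f(-2) = 0
f(0) = -2

-2


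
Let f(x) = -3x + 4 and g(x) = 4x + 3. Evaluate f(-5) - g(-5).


f(-5) = 19
g(-5) = -17
Difference = 36

36


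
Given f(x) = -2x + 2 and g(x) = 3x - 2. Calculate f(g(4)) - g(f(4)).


f(g(4)) = -18
g(f(4)) = -20
Difference = 2

2


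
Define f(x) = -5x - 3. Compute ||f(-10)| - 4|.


f(-10) = 47
|47| = 47
|47 - 4| = 43

43


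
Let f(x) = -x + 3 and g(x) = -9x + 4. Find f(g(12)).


g(12) = -104
f(-104) = 107

107


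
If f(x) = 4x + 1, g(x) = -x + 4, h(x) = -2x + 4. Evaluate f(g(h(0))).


h(0) = 4
g(4) = 0
f(0) = 1

1


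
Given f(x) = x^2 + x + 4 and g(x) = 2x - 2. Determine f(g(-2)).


g(-2) = -6
f(-6) = 1*(-6)^2 + 1*(-6) + 4 = 34

34


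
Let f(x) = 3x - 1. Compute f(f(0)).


f(0) = -1
f(-1) = -4

-4


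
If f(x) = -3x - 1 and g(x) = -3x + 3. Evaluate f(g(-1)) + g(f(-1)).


f(g(-1)) = -19
g(f(-1)) = -3
Sum = -22

-22


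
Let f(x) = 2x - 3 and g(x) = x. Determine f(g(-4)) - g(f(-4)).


f(g(-4)) = -11
g(f(-4)) = -11
Difference = 0

0


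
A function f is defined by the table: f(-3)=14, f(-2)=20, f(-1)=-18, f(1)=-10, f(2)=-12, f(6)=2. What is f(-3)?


Reading from the table at x = -3

14


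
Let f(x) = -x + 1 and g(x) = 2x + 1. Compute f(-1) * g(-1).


f(-1) = 2
g(-1) = -1
Product = -2

-2


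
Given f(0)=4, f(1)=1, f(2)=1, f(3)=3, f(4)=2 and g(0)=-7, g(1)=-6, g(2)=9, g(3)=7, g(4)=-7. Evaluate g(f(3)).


f(3) = 3
g(3) = 7

7


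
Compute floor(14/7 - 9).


14/7 = 2
2 - 9 = -7
floor(-7) = -7

-7


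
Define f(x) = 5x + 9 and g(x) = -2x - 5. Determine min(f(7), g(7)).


f(7) = 44
g(7) = -19
min = -19

-19


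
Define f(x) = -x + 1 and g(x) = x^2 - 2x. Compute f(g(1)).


g(1) = -1
f(-1) = 2

2


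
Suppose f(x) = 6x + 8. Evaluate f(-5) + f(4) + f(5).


f(-5) = -22
f(4) = 32
f(5) = 38
Sum = 48

48


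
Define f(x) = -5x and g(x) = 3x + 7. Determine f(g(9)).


g(9) = 34
f(34) = -170

-170


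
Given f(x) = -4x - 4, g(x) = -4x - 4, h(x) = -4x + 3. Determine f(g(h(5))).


h(5) = -17
g(-17) = 64
f(64) = -260

-260


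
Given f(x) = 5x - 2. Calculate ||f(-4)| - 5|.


f(-4) = -22
|-22| = 22
|22 - 5| = 17

17


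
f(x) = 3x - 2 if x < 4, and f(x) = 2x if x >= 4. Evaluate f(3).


7


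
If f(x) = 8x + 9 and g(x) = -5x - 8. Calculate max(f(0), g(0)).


f(0) = 9
g(0) = -8
max = 9

9


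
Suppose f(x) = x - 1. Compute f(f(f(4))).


f(4) = 3
f(3) = 2
f(2) = 1

1


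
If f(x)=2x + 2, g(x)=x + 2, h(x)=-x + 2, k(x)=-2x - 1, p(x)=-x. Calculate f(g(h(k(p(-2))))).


p(-2) = 2
k(2) = -5
h(-5) = 7
g(7) = 9
f(9) = 20

20


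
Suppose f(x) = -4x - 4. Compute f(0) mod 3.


f(0) = -4
-4 mod 3 = 2

2


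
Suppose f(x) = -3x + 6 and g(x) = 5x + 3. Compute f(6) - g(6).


f(6) = -12
g(6) = 33
Difference = -45

-45


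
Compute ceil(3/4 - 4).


3/4 = 0.75
0.75 - 4 = -3.25
ceil(-3.25) = -3

-3


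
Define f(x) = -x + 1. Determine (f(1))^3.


f(1) = 0
(0)^3 = 0

0


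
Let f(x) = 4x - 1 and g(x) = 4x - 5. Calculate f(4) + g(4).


26


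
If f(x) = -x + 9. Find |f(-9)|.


f(-9) = 18
|18| = 18

18


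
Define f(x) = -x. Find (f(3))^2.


9


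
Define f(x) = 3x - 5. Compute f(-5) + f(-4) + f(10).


-12


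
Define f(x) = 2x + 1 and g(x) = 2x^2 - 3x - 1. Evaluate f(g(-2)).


27


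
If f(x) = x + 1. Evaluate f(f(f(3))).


6


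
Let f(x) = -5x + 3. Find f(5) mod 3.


f(5) = -22
-22 mod 3 = 2

2


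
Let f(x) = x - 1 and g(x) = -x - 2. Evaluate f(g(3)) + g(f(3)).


f(g(3)) = -6
g(f(3)) = -4
Sum = -10

-10


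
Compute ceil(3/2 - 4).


3/2 = 1.5
1.5 - 4 = -2.5
ceil(-2.5) = -2

-2


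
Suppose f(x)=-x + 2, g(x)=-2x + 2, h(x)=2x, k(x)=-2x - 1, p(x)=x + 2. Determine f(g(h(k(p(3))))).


p(3) = 5
k(5) = -11
h(-11) = -22
g(-22) = 46
f(46) = -44

-44


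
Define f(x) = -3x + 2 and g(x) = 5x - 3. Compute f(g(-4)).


g(-4) = -23
f(-23) = 71

71


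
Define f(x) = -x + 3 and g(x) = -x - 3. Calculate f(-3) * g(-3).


0


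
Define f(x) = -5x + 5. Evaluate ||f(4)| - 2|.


f(4) = -15
|-15| = 15
|15 - 2| = 13

13


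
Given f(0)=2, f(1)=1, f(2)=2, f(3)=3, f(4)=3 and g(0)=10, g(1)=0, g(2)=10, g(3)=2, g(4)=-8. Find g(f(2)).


f(2) = 2
g(2) = 10

10


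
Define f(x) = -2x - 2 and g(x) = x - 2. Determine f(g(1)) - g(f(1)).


6


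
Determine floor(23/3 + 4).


23/3 = 7.6667
7.6667 + 4 = 11.6667
floor(11.6667) = 11

11


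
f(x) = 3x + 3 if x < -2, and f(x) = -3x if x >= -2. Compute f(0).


0 satisfies x >= -2
f(0) = 0

0


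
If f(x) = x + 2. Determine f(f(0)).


4


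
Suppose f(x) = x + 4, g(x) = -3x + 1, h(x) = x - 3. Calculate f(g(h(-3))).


23


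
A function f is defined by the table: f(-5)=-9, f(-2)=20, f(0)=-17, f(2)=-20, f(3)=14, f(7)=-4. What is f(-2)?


Reading from the table at x = -2

20


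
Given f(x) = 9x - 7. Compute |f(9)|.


74


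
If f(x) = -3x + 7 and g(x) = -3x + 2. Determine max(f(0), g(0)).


7


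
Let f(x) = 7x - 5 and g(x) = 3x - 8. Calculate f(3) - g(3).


f(3) = 16
g(3) = 1
Difference = 15

15


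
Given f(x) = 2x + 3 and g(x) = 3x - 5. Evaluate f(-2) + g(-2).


f(-2) = -1
g(-2) = -11
Sum = -12

-12


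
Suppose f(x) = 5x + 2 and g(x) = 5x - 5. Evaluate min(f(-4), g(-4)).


f(-4) = -18
g(-4) = -25
min = -25

-25


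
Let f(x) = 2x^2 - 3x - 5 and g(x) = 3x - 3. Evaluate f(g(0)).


g(0) = -3
f(-3) = 2*(-3)^2 - 3*(-3) - 5 = 22

22


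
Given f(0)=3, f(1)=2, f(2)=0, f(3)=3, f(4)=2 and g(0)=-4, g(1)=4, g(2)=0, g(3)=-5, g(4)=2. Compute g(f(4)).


f(4) = 2
g(2) = 0

0


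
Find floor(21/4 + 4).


9


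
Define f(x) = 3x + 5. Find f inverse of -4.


Solve 3x + 5 = -4
x = (-4 - 5) / 3 = -3

-3


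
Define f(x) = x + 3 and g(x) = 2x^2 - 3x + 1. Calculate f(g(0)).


g(0) = 1
f(1) = 4

4


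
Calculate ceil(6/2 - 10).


-7
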